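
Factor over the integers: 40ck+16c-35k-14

Group as (40ck+16c) + (-35k-14) = 8c(5k+2) - 7(5k+2).
Both groups share the factor (5k+2).

(5k+2)(8c-7)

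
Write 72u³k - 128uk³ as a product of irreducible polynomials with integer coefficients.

Every term has a factor of 8uk. Then 9u² - 16k² = (3u)² − (4k)².

8ku(3u - 4k)(3u + 4k)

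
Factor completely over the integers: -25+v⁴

Substitute u = v² to get a quadratic in u, then factor.
v²-5 is irreducible over ℤ (5 is not a perfect square).
v²+5 is irreducible over ℤ (always positive, so no real roots).

(v²+5)*(v²-5)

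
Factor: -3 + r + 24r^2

(3r - 1)(8r + 3)

Need a pair with product 24·(-3) = -72 and sum 1: that's 9 and -8.
Split the middle term: 24r^2 + 9r - 8r - 3 = 3r(8r + 3) - (8r + 3).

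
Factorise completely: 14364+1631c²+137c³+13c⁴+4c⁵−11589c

(4c−7)(c+9)(c−3)(c²−c+76)

Testing divisors of the constant over divisors of the leading coefficient, c = −9 is a root, so (c+9) is a factor; dividing leaves 4c⁴−23c³+344c²−1465c+1596.
Next, c = 7/4 is a root, so (4c−7) divides it; the quotient is c³−4c²+79c−228.
Next, c = 3 is a root, giving the factor (c−3) and quotient c²−c+76.
The quadratic c²−c+76 has discriminant −303 < 0 and is irreducible over ℤ.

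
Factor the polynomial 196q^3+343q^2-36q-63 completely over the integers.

Among the possible rational roots, q = -3/7 is a root, so (7q+3) divides it; the quotient is 28q^2+37q-21.
The remaining quadratic factors as (7q-3)(4q+7).

(4q+7)(7q+3)(7q-3)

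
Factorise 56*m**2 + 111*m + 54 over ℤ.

Need a pair with product 56·54 = 3024 and sum 111: that's 48 and 63.
Split the middle term: 56*m**2 + 48*m + 63*m + 54 = 8*m*(7*m + 6) + 9*(7*m + 6).

(7*m + 6)*(8*m + 9)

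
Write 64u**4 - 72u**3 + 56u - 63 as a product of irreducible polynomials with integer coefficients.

(8u - 9)(8u**3 + 7)

Group as (64u**4 + 56u) + (-72u**3 - 63) = 8u(8u**3 + 7) - 9(8u**3 + 7).
Both groups share the factor (8u**3 + 7).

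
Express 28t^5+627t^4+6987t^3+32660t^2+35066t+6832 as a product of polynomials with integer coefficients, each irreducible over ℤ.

Testing divisors of the constant over divisors of the leading coefficient, t = -1/4 is a root, giving the factor (4t+1) and quotient 7t^4+155t^3+1708t^2+7738t+6832.
Next, t = -7 is a root, giving the factor (t+7) and quotient 7t^3+106t^2+966t+976.
Next, t = -8/7 is a root, giving the factor (7t+8) and quotient t^2+14t+122.
The quadratic t^2+14t+122 has discriminant -292 < 0 and is irreducible over ℤ.

(4t+1)(7t+8)(t+7)(t^2+14t+122)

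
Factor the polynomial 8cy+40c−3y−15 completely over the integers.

Group as (8cy+40c) + (−3y−15) = 8c(y+5) − 3(y+5).
Both groups share the factor (y+5).

(8c−3)(y+5)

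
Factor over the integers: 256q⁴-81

Write as (16q²)² − (9)², then factor 16q²-9 once more.

(4q+3)(4q-3)(16q²+9)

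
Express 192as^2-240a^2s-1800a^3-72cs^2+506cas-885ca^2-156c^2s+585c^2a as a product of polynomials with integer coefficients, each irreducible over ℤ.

Group: 13c(45ca-12cs-120a^2+32as) + (15a+6s)(45ca-12cs-120a^2+32as); both groups contain (45ca-12cs-120a^2+32as), so (13c+15a+6s) is a factor with cofactor 45ca-12cs-120a^2+32as.
The cofactor groups again: 45ca-12cs-120a^2+32as = 15a(3c-8a) - 4s(3c-8a); both groups contain (3c-8a), giving (15a-4s)(3c-8a).

(3c-8a)(13c+15a+6s)(15a-4s)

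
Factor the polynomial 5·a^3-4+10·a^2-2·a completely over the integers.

Group as (5·a^3-2·a) + (10·a^2-4) = a·(5·a^2-2) + 2·(5·a^2-2).
Both groups share the factor (5·a^2-2).

(a+2)·(5·a^2-2)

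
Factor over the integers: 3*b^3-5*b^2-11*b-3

Trying the rational-root candidates, b = 3 is a root, giving the factor (b-3) and quotient 3*b^2+4*b+1.
The remaining quadratic factors as (b+1)(3*b+1).

(3*b+1)*(b+1)*(b-3)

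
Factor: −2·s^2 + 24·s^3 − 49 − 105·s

(2·s + 1)·(3·s − 7)·(4·s + 7)

Trying the rational-root candidates, s = −1/2 is a root, so (2·s + 1) divides it; the quotient is 12·s^2 − 7·s − 49.
The remaining quadratic factors as (3·s − 7)(4·s + 7).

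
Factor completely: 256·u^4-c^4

(4·u-c)·(4·u+c)·(16·u^2+c^2)

Difference of squares twice: with A = 4·u and B = c, A⁴ − B⁴ = (A² − B²)(A² + B²), and A² − B² factors again.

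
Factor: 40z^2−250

10(2z+5)(2z−5)

Factor out 10, leaving 4z^2−25, which is a difference of two squares.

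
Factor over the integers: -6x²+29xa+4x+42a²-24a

Group: -x(6x+7a-4) + 6a(6x+7a-4); both groups contain (6x+7a-4).

-(x-6a)(6x+7a-4)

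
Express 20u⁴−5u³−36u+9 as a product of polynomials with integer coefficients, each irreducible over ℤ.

(4u−1)(5u³−9)

Group as (20u⁴−36u) + (−5u³+9) = 4u(5u³−9) − (5u³−9).
Both groups share the factor (5u³−9).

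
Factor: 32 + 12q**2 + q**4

Substitute u = q**2 to get a quadratic in u, then factor.
q**2 + 8 is irreducible over ℤ (always positive, so no real roots).
q**2 + 4 is irreducible over ℤ (sum of squares).

(q**2 + 4)(q**2 + 8)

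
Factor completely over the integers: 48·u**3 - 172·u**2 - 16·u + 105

(2·u - 7)·(4·u + 3)·(6·u - 5)

Trying the rational-root candidates, u = 7/2 is a root, so (2·u - 7) is a factor; dividing leaves 24·u**2 - 2·u - 15.
The remaining quadratic factors as (6·u - 5)(4·u + 3).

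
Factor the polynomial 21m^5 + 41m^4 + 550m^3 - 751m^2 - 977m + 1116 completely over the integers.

By the rational root theorem, m = 1 is a root, giving the factor (m - 1) and quotient 21m^4 + 62m^3 + 612m^2 - 139m - 1116.
Next, m = -9/7 is a root, giving the factor (7m + 9) and quotient 3m^3 + 5m^2 + 81m - 124.
Continuing, m = 4/3 is a root, so (3m - 4) is a factor; dividing leaves m^2 + 3m + 31.
The quadratic m^2 + 3m + 31 has discriminant -115 < 0 and is irreducible over ℤ.

(3m - 4)(7m + 9)(m - 1)(m^2 + 3m + 31)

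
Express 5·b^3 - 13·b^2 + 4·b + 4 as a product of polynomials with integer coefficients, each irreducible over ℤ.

Trying the rational-root candidates, b = -2/5 is a root, giving the factor (5·b + 2) and quotient b^2 - 3·b + 2.
The remaining quadratic factors as (b - 2)(b - 1).

(5·b + 2)·(b - 1)·(b - 2)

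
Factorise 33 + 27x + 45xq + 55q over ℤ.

Group as (45xq + 27x) + (55q + 33) = 9x(5q + 3) + 11(5q + 3).
Both groups share the factor (5q + 3).

(5q + 3)(9x + 11)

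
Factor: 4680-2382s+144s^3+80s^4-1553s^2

Among the possible rational roots, s = -13/4 is a root, giving the factor (4s+13) and quotient 20s^3-29s^2-294s+360.
Then s = 6/5 is a root, so (5s-6) divides it; the quotient is 4s^2-s-60.
The remaining quadratic factors as (s-4)(4s+15).

(4s+13)(4s+15)(5s-6)(s-4)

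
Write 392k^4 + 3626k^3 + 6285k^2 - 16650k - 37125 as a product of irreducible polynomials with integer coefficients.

(2k + 11)(4k + 15)(7k + 15)(7k - 15)

Trying the rational-root candidates, k = -15/4 is a root, giving the factor (4k + 15) and quotient 98k^3 + 539k^2 - 450k - 2475.
Then k = 15/7 is a root, so (7k - 15) is a factor; dividing leaves 14k^2 + 107k + 165.
The remaining quadratic factors as (2k + 11)(7k + 15).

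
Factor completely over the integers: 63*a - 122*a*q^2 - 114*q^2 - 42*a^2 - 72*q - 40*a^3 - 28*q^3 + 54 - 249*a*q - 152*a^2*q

-(2*a + q + 3)*(4*a + 2*q + 3)*(5*a + 14*q - 6)

Group: 2*a*(-20*a^2 - 66*a*q + 9*a - 28*q^2 - 30*q + 18) + (q + 3)*(-20*a^2 - 66*a*q + 9*a - 28*q^2 - 30*q + 18); both groups contain (-20*a^2 - 66*a*q + 9*a - 28*q^2 - 30*q + 18), so (2*a + q + 3) is a factor with cofactor -20*a^2 - 66*a*q + 9*a - 28*q^2 - 30*q + 18.
The cofactor groups again: -20*a^2 - 66*a*q + 9*a - 28*q^2 - 30*q + 18 = -5*a*(4*a + 2*q + 3) + (-14*q + 6)*(4*a + 2*q + 3); both groups contain (4*a + 2*q + 3), giving -(5*a + 14*q - 6)*(4*a + 2*q + 3).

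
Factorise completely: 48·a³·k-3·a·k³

Factor out 3·a·k, leaving 16·a²-k², which is a difference of two squares.

3·a·k·(4·a+k)·(4·a-k)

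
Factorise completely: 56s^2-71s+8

(7s-8)(8s-1)

Need a pair with product 56·8 = 448 and sum -71: that's -7 and -64.
Split the middle term: 56s^2-7s - 64s+8 = 7s(8s-1) - 8(8s-1).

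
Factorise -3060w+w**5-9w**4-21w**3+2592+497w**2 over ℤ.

(w+8)(w-1)(w-9)(w**2-7w+36)

Testing divisors of the constant over divisors of the leading coefficient, w = 9 is a root, giving the factor (w-9) and quotient w**4-21w**2+308w-288.
Then w = 1 is a root, giving the factor (w-1) and quotient w**3+w**2-20w+288.
Continuing, w = -8 is a root, giving the factor (w+8) and quotient w**2-7w+36.
The quadratic w**2-7w+36 has discriminant -95 < 0 and is irreducible over ℤ.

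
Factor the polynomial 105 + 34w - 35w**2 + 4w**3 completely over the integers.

Trying the rational-root candidates, w = -5/4 is a root, so (4w + 5) divides it; the quotient is w**2 - 10w + 21.
The remaining quadratic factors as (w - 3)(w - 7).

(4w + 5)(w - 3)(w - 7)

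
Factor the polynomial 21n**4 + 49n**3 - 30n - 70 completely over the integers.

(3n + 7)(7n**3 - 10)

Group as (21n**4 - 30n) + (49n**3 - 70) = 3n(7n**3 - 10) + 7(7n**3 - 10).
Both groups share the factor (7n**3 - 10).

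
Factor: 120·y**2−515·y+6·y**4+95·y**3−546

(6·y−13)·(y+1)·(y+14)·(y+3)

Among the possible rational roots, y = −3 is a root, so (y+3) is a factor; dividing leaves 6·y**3+77·y**2−111·y−182.
Next, y = −14 is a root, giving the factor (y+14) and quotient 6·y**2−7·y−13.
The remaining quadratic factors as (y+1)(6·y−13).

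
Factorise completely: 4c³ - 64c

4c(c + 4)(c - 4)

Factor out 4c, leaving c² - 16, which is a difference of two squares.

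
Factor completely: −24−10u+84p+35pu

(5u+12)(7p−2)

Group as (35pu+84p) + (−10u−24) = 7p(5u+12) − 2(5u+12).
Both groups share the factor (5u+12).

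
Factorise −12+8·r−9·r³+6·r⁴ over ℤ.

(2·r−3)·(3·r³+4)

Group as (6·r⁴+8·r) + (−9·r³−12) = 2·r·(3·r³+4) − 3·(3·r³+4).
Both groups share the factor (3·r³+4).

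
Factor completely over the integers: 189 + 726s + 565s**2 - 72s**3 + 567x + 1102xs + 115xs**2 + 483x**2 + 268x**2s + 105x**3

Group: 7x(15x**2 + 19xs + 54x - 8s**2 + 69s + 27) + (9s + 7)(15x**2 + 19xs + 54x - 8s**2 + 69s + 27); both groups contain (15x**2 + 19xs + 54x - 8s**2 + 69s + 27), so (7x + 9s + 7) is a factor with cofactor 15x**2 + 19xs + 54x - 8s**2 + 69s + 27.
The cofactor groups again: 15x**2 + 19xs + 54x - 8s**2 + 69s + 27 = 3x(5x + 8s + 3) + (-s + 9)(5x + 8s + 3); both groups contain (5x + 8s + 3), giving (3x - s + 9)(5x + 8s + 3).

(3x - s + 9)(5x + 8s + 3)(7x + 9s + 7)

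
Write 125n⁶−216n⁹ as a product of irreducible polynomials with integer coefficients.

Factor out n⁶ first: what remains is −216n³+125.
Recognize a difference of cubes with the parts 5 and 6n.

−n⁶(6n−5)(36n²+30n+25)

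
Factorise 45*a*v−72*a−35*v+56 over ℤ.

(5*v−8)*(9*a−7)

Group as (45*a*v−72*a) + (−35*v+56) = 9*a*(5*v−8) − 7*(5*v−8).
Both groups share the factor (5*v−8).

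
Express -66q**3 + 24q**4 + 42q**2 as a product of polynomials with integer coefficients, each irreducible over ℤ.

Pull out the common factor 6q**2, then factor the remaining trinomial.

6q**2(4q - 7)(q - 1)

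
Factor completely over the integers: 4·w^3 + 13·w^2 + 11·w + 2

Trying the rational-root candidates, w = -1/4 is a root, so (4·w + 1) divides it; the quotient is w^2 + 3·w + 2.
The remaining quadratic factors as (w + 1)(w + 2).

(4·w + 1)·(w + 1)·(w + 2)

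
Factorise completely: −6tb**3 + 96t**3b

Every term has a factor of 6tb. Then 16t**2 − b**2 = (4t)² − (b)².

6bt(4t − b)(4t + b)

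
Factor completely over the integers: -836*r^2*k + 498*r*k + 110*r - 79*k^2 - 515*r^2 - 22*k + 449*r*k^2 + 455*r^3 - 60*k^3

Group: 7*r*(65*r^2 - 73*r*k - 55*r + 12*k^2 + 11*k) + (-5*k - 2)*(65*r^2 - 73*r*k - 55*r + 12*k^2 + 11*k); both groups contain (65*r^2 - 73*r*k - 55*r + 12*k^2 + 11*k), so (7*r - 5*k - 2) is a factor with cofactor 65*r^2 - 73*r*k - 55*r + 12*k^2 + 11*k.
The cofactor groups again: 65*r^2 - 73*r*k - 55*r + 12*k^2 + 11*k = 5*r*(13*r - 12*k - 11) - k*(13*r - 12*k - 11); both groups contain (13*r - 12*k - 11), giving (5*r - k)*(13*r - 12*k - 11).

(13*r - 12*k - 11)*(7*r - 5*k - 2)*(5*r - k)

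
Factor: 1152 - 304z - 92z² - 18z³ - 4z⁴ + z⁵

(z + 4)(z - 2)(z - 8)(z² + 2z + 18)

Trying the rational-root candidates, z = 8 is a root, so (z - 8) divides it; the quotient is z⁴ + 4z³ + 14z² + 20z - 144.
Next, z = 2 is a root, so (z - 2) is a factor; dividing leaves z³ + 6z² + 26z + 72.
Then z = -4 is a root, so (z + 4) divides it; the quotient is z² + 2z + 18.
The quadratic z² + 2z + 18 has discriminant -68 < 0 and is irreducible over ℤ.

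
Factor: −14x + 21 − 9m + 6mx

(2x − 3)(3m − 7)

Group as (6mx − 9m) + (−14x + 21) = 3m(2x − 3) − 7(2x − 3).
Both groups share the factor (2x − 3).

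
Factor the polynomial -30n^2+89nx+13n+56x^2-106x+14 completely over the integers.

Group: -2n(15n+8x-14) + (7x-1)(15n+8x-14); both groups contain (15n+8x-14).

-(15n+8x-14)(2n-7x+1)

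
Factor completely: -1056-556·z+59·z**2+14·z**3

Trying the rational-root candidates, z = 11/2 is a root, so (2·z-11) divides it; the quotient is 7·z**2+68·z+96.
The remaining quadratic factors as (z+8)(7·z+12).

(2·z-11)·(7·z+12)·(z+8)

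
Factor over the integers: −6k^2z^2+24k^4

6k^2(2k+z)(2k−z)

Factor out 6k^2, leaving 4k^2−z^2, which is a difference of two squares.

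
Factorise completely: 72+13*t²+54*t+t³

Among the possible rational roots, t = −6 is a root, giving the factor (t+6) and quotient t²+7*t+12.
The remaining quadratic factors as (t+4)(t+3).

(t+3)*(t+4)*(t+6)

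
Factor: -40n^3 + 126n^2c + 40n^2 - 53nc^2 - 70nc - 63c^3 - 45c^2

-(5n - 7c - 5)(4n - 9c)(2n + c)

Group: 5n(-8n^2 + 14nc + 9c^2) + (-7c - 5)(-8n^2 + 14nc + 9c^2); both groups contain (-8n^2 + 14nc + 9c^2), so (5n - 7c - 5) is a factor with cofactor -8n^2 + 14nc + 9c^2.
The cofactor groups again: -8n^2 + 14nc + 9c^2 = -4n(2n + c) + 9c(2n + c); both groups contain (2n + c), giving -(4n - 9c)(2n + c).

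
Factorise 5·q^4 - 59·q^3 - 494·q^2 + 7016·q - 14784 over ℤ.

Trying the rational-root candidates, q = 12 is a root, so (q - 12) is a factor; dividing leaves 5·q^3 + q^2 - 482·q + 1232.
Next, q = 8 is a root, so (q - 8) divides it; the quotient is 5·q^2 + 41·q - 154.
The remaining quadratic factors as (q + 11)(5·q - 14).

(5·q - 14)·(q + 11)·(q - 12)·(q - 8)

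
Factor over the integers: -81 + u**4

(u)⁴ − (3)⁴ = ((u)² − (3)²)((u)² + (3)²); the first factor splits again, the second (u**2 + 9) is irreducible.

(u + 3)·(u - 3)·(u**2 + 9)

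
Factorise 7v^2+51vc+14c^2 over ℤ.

(7v+2c)(v+7c)

Group: v(7v+2c) + 7c(7v+2c); both groups contain (7v+2c).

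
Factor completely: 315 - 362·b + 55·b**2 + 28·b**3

(4·b - 7)·(7·b - 9)·(b + 5)

Among the possible rational roots, b = -5 is a root, so (b + 5) is a factor; dividing leaves 28·b**2 - 85·b + 63.
The remaining quadratic factors as (4·b - 7)(7·b - 9).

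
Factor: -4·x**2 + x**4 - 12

(x**2 + 2)·(x**2 - 6)

Substitute u = x**2 to get a quadratic in u, then factor.
x**2 + 2 is irreducible over ℤ (always positive, so no real roots).
x**2 - 6 is irreducible over ℤ (6 is not a perfect square).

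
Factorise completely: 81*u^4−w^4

(3*u+w)*(3*u−w)*(9*u^2+w^2)

(3*u)⁴ − (w)⁴ = ((3*u)² − (w)²)((3*u)² + (w)²); the first factor splits again, the second (9*u^2+w^2) is irreducible.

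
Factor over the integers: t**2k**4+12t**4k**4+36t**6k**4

k**4t**2(6t**2+1)**2

Every term has a factor of t**2k**4; factoring it out leaves 36t**4+12t**2+1.
Recognize a perfect-square trinomial with the parts 1 and 6t**2.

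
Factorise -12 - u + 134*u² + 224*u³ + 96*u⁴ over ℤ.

By the rational root theorem, u = -4/3 is a root, so (3*u + 4) divides it; the quotient is 32*u³ + 32*u² + 2*u - 3.
Continuing, u = 1/4 is a root, so (4*u - 1) is a factor; dividing leaves 8*u² + 10*u + 3.
The remaining quadratic factors as (2*u + 1)(4*u + 3).

(2*u + 1)*(3*u + 4)*(4*u + 3)*(4*u - 1)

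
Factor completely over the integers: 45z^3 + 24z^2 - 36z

3z(3z - 2)(5z + 6)

Pull out the common factor 3z, then factor the remaining trinomial.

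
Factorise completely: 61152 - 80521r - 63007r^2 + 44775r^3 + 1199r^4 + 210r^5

(5r - 3)(6r + 7)(7r - 13)(r^2 + 7r + 224)

Trying the rational-root candidates, r = 13/7 is a root, giving the factor (7r - 13) and quotient 30r^4 + 227r^3 + 6818r^2 + 3661r - 4704.
Continuing, r = 3/5 is a root, so (5r - 3) divides it; the quotient is 6r^3 + 49r^2 + 1393r + 1568.
Next, r = -7/6 is a root, so (6r + 7) is a factor; dividing leaves r^2 + 7r + 224.
The quadratic r^2 + 7r + 224 has discriminant -847 < 0 and is irreducible over ℤ.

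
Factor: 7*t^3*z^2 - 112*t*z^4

7*t*z^2*(t + 4*z)*(t - 4*z)

Pull out the common factor 7*t*z^2; t^2 - 16*z^2 is a difference of squares.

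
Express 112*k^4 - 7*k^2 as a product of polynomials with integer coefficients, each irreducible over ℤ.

Every term has a factor of 7*k^2. Then 16*k^2 - 1 = (4*k)² − (1)².

7*k^2*(4*k + 1)*(4*k - 1)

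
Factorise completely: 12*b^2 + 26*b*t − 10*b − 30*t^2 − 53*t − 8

(2*b + 6*t + 1)*(6*b − 5*t − 8)

Group: 2*b*(6*b − 5*t − 8) + (6*t + 1)*(6*b − 5*t − 8); both groups contain (6*b − 5*t − 8).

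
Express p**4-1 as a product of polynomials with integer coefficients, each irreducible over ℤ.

Write as (p**2)² − (1)², then factor p**2-1 once more.

(p+1)(p-1)(p**2+1)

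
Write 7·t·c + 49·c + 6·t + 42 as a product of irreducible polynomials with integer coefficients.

Group as (7·t·c + 6·t) + (49·c + 42) = t·(7·c + 6) + 7·(7·c + 6).
Both groups share the factor (7·c + 6).

(7·c + 6)·(t + 7)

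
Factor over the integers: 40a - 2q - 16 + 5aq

(5a - 2)(q + 8)

Group as (5aq + 40a) + (-2q - 16) = 5a(q + 8) - 2(q + 8).
Both groups share the factor (q + 8).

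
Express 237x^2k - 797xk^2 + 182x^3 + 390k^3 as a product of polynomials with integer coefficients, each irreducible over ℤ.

Group: 14x(13x^2 + 29xk - 30k^2) - 13k(13x^2 + 29xk - 30k^2); both groups contain (13x^2 + 29xk - 30k^2), so (14x - 13k) is a factor with cofactor 13x^2 + 29xk - 30k^2.
The cofactor groups again: 13x^2 + 29xk - 30k^2 = 13x(x + 3k) - 10k(x + 3k); both groups contain (x + 3k), giving (13x - 10k)(x + 3k).

(13x - 10k)(14x - 13k)(x + 3k)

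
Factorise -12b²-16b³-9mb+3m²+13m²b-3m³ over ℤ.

Group: m(-3m²+mb+3m+4b²+3b) - 4b(-3m²+mb+3m+4b²+3b); both groups contain (-3m²+mb+3m+4b²+3b), so (m-4b) is a factor with cofactor -3m²+mb+3m+4b²+3b.
The cofactor groups again: -3m²+mb+3m+4b²+3b = -3m(m+b) + (4b+3)(m+b); both groups contain (m+b), giving -(3m-4b-3)(m+b).

-(3m-4b-3)(m-4b)(m+b)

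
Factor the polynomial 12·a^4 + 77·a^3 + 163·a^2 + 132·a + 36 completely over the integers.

(3·a + 2)·(4·a + 3)·(a + 2)·(a + 3)

Among the possible rational roots, a = -3/4 is a root, so (4·a + 3) divides it; the quotient is 3·a^3 + 17·a^2 + 28·a + 12.
Next, a = -3 is a root, so (a + 3) is a factor; dividing leaves 3·a^2 + 8·a + 4.
The remaining quadratic factors as (3·a + 2)(a + 2).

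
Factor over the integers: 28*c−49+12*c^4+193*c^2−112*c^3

Testing divisors of the constant over divisors of the leading coefficient, c = 7/3 is a root, giving the factor (3*c−7) and quotient 4*c^3−28*c^2−c+7.
Then c = 7 is a root, so (c−7) divides it; the quotient is 4*c^2−1.
The remaining quadratic factors as (2*c−1)(2*c+1).

(2*c+1)*(2*c−1)*(3*c−7)*(c−7)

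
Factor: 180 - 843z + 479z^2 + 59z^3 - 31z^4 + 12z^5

Testing divisors of the constant over divisors of the leading coefficient, z = -3 is a root, so (z + 3) divides it; the quotient is 12z^4 - 67z^3 + 260z^2 - 301z + 60.
Then z = 1/4 is a root, giving the factor (4z - 1) and quotient 3z^3 - 16z^2 + 61z - 60.
Continuing, z = 4/3 is a root, so (3z - 4) divides it; the quotient is z^2 - 4z + 15.
The quadratic z^2 - 4z + 15 has discriminant -44 < 0 and is irreducible over ℤ.

(3z - 4)(4z - 1)(z + 3)(z^2 - 4z + 15)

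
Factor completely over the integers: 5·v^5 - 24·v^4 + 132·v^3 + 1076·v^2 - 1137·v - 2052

(5·v - 9)·(v + 1)·(v + 4)·(v^2 - 8·v + 57)

Among the possible rational roots, v = 9/5 is a root, giving the factor (5·v - 9) and quotient v^4 - 3·v^3 + 21·v^2 + 253·v + 228.
Then v = -1 is a root, giving the factor (v + 1) and quotient v^3 - 4·v^2 + 25·v + 228.
Then v = -4 is a root, giving the factor (v + 4) and quotient v^2 - 8·v + 57.
The quadratic v^2 - 8·v + 57 has discriminant -164 < 0 and is irreducible over ℤ.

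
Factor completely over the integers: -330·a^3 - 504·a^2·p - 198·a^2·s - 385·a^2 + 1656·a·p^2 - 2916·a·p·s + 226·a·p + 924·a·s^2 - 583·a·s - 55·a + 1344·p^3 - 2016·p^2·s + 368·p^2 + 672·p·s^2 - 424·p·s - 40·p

-(11·a + 8·p)·(5·a + 14·p - 7·s + 5)·(6·a - 12·p + 12·s + 1)

Group: 11·a·(-30·a^2 - 24·a·p - 18·a·s - 35·a + 168·p^2 - 252·p·s + 46·p + 84·s^2 - 53·s - 5) + 8·p·(-30·a^2 - 24·a·p - 18·a·s - 35·a + 168·p^2 - 252·p·s + 46·p + 84·s^2 - 53·s - 5); both groups contain (-30·a^2 - 24·a·p - 18·a·s - 35·a + 168·p^2 - 252·p·s + 46·p + 84·s^2 - 53·s - 5), so (11·a + 8·p) is a factor with cofactor -30·a^2 - 24·a·p - 18·a·s - 35·a + 168·p^2 - 252·p·s + 46·p + 84·s^2 - 53·s - 5.
The cofactor groups again: -30·a^2 - 24·a·p - 18·a·s - 35·a + 168·p^2 - 252·p·s + 46·p + 84·s^2 - 53·s - 5 = -6·a·(5·a + 14·p - 7·s + 5) + (12·p - 12·s - 1)·(5·a + 14·p - 7·s + 5); both groups contain (5·a + 14·p - 7·s + 5), giving -(6·a - 12·p + 12·s + 1)·(5·a + 14·p - 7·s + 5).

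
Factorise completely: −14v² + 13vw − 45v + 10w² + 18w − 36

−(2v + w + 3)(7v − 10w + 12)

Group: −2v(7v − 10w + 12) + (−w − 3)(7v − 10w + 12); both groups contain (7v − 10w + 12).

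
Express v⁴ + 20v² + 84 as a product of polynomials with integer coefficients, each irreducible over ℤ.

(v² + 14)(v² + 6)

Substitute u = v² to get a quadratic in u, then factor.
v² + 6 is irreducible over ℤ (always positive, so no real roots).
v² + 14 is irreducible over ℤ (always positive, so no real roots).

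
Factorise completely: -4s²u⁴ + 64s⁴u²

4s²u²(4s + u)(4s - u)

Factor out 4s²u², leaving 16s² - u², which is a difference of two squares.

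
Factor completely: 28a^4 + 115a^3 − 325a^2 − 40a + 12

By the rational root theorem, a = −1/4 is a root, so (4a + 1) is a factor; dividing leaves 7a^3 + 27a^2 − 88a + 12.
Next, a = 2 is a root, so (a − 2) is a factor; dividing leaves 7a^2 + 41a − 6.
The remaining quadratic factors as (a + 6)(7a − 1).

(4a + 1)(7a − 1)(a + 6)(a − 2)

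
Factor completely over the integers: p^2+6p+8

Two integers with product 8 and sum 6 are 4 and 2.

(p+2)(p+4)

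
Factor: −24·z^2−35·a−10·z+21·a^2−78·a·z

Group: 7·a·(3·a−12·z−5) + 2·z·(3·a−12·z−5); both groups contain (3·a−12·z−5).

(3·a−12·z−5)·(7·a+2·z)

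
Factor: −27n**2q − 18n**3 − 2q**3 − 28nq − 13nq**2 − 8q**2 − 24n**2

−(2n + q)(3n + 2q)(3n + q + 4)

Group: 3n(−6n**2 − 7nq − 2q**2) + (q + 4)(−6n**2 − 7nq − 2q**2); both groups contain (−6n**2 − 7nq − 2q**2), so (3n + q + 4) is a factor with cofactor −6n**2 − 7nq − 2q**2.
The cofactor groups again: −6n**2 − 7nq − 2q**2 = −2n(3n + 2q) − q(3n + 2q); both groups contain (3n + 2q), giving −(2n + q)(3n + 2q).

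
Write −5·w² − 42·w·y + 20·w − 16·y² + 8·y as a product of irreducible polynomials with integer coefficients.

Group: −5·w·(w + 8·y − 4) − 2·y·(w + 8·y − 4); both groups contain (w + 8·y − 4).

−(5·w + 2·y)·(w + 8·y − 4)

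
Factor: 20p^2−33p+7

(4p−1)(5p−7)

Need a pair with product 20·7 = 140 and sum −33: that's −5 and −28.
Split the middle term: 20p^2−5p − 28p+7 = 5p(4p−1) − 7(4p−1).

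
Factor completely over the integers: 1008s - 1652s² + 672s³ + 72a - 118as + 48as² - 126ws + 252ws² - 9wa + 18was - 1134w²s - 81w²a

Group: 9w(-9wa - 126ws - 6as + 8a - 84s² + 112s) + (-8s + 9)(-9wa - 126ws - 6as + 8a - 84s² + 112s); both groups contain (-9wa - 126ws - 6as + 8a - 84s² + 112s), so (9w - 8s + 9) is a factor with cofactor -9wa - 126ws - 6as + 8a - 84s² + 112s.
The cofactor groups again: -9wa - 126ws - 6as + 8a - 84s² + 112s = -9w(a + 14s) + (-6s + 8)(a + 14s); both groups contain (a + 14s), giving -(9w + 6s - 8)(a + 14s).

-(9w - 8s + 9)(9w + 6s - 8)(a + 14s)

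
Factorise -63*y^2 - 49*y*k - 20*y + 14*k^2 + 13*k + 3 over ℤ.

Group: -9*y*(7*y + 7*k + 3) + (2*k + 1)*(7*y + 7*k + 3); both groups contain (7*y + 7*k + 3).

-(9*y - 2*k - 1)*(7*y + 7*k + 3)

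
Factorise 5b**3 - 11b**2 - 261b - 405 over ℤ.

Among the possible rational roots, b = -5 is a root, so (b + 5) is a factor; dividing leaves 5b**2 - 36b - 81.
The remaining quadratic factors as (5b + 9)(b - 9).

(5b + 9)(b + 5)(b - 9)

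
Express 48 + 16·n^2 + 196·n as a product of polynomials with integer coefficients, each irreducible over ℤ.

Pull out the common factor 4, then factor the remaining trinomial.

4·(4·n + 1)·(n + 12)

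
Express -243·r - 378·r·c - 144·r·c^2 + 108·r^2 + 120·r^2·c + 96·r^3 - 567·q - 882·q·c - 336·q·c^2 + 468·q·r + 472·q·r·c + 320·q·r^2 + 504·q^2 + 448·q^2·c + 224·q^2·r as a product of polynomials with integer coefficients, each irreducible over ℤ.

Group: 8·q·(28·q·r + 56·q·c + 63·q + 12·r^2 + 24·r·c + 27·r) + (8·r - 6·c - 9)·(28·q·r + 56·q·c + 63·q + 12·r^2 + 24·r·c + 27·r); both groups contain (28·q·r + 56·q·c + 63·q + 12·r^2 + 24·r·c + 27·r), so (8·q + 8·r - 6·c - 9) is a factor with cofactor 28·q·r + 56·q·c + 63·q + 12·r^2 + 24·r·c + 27·r.
The cofactor groups again: 28·q·r + 56·q·c + 63·q + 12·r^2 + 24·r·c + 27·r = 4·r·(7·q + 3·r) + (8·c + 9)·(7·q + 3·r); both groups contain (7·q + 3·r), giving (4·r + 8·c + 9)·(7·q + 3·r).

(8·q + 8·r - 6·c - 9)·(7·q + 3·r)·(4·r + 8·c + 9)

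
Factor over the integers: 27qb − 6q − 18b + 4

Group as (27qb − 6q) + (−18b + 4) = 3q(9b − 2) − 2(9b − 2).
Both groups share the factor (9b − 2).

(3q − 2)(9b − 2)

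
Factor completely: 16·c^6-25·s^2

(4·c^3+5·s)·(4·c^3-5·s)

Recognize a difference of squares with the parts 4·c^3 and 5·s.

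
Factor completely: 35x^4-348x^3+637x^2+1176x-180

(5x+6)(7x-1)(x-5)(x-6)

By the rational root theorem, x = 6 is a root, so (x-6) is a factor; dividing leaves 35x^3-138x^2-191x+30.
Next, x = 5 is a root, so (x-5) divides it; the quotient is 35x^2+37x-6.
The remaining quadratic factors as (7x-1)(5x+6).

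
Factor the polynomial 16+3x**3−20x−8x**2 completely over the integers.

(3x−2)(x+2)(x−4)

Among the possible rational roots, x = 2/3 is a root, giving the factor (3x−2) and quotient x**2−2x−8.
The remaining quadratic factors as (x−4)(x+2).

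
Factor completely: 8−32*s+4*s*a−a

(4*s−1)*(a−8)

Group as (4*s*a−32*s) + (−a+8) = 4*s*(a−8) − (a−8).
Both groups share the factor (a−8).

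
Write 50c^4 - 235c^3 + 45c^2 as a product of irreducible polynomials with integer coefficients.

5c^2(2c - 9)(5c - 1)

Pull out the common factor 5c^2, then factor the remaining trinomial.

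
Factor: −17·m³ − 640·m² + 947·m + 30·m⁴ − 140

(5·m − 7)·(6·m − 1)·(m + 5)·(m − 4)

By the rational root theorem, m = 1/6 is a root, so (6·m − 1) is a factor; dividing leaves 5·m³ − 2·m² − 107·m + 140.
Then m = 7/5 is a root, so (5·m − 7) is a factor; dividing leaves m² + m − 20.
The remaining quadratic factors as (m + 5)(m − 4).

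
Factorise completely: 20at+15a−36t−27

Group as (20at+15a) + (−36t−27) = 5a(4t+3) − 9(4t+3).
Both groups share the factor (4t+3).

(4t+3)(5a−9)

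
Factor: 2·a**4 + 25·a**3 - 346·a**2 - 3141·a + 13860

(2·a - 7)·(a + 12)·(a + 15)·(a - 11)

By the rational root theorem, a = -12 is a root, so (a + 12) divides it; the quotient is 2·a**3 + a**2 - 358·a + 1155.
Continuing, a = 11 is a root, giving the factor (a - 11) and quotient 2·a**2 + 23·a - 105.
The remaining quadratic factors as (a + 15)(2·a - 7).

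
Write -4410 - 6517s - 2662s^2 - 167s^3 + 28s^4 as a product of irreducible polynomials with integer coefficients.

(4s + 7)(7s + 9)(s + 5)(s - 14)

By the rational root theorem, s = -7/4 is a root, so (4s + 7) is a factor; dividing leaves 7s^3 - 54s^2 - 571s - 630.
Then s = 14 is a root, so (s - 14) is a factor; dividing leaves 7s^2 + 44s + 45.
The remaining quadratic factors as (7s + 9)(s + 5).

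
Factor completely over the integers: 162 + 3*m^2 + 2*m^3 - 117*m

By the rational root theorem, m = 3/2 is a root, so (2*m - 3) divides it; the quotient is m^2 + 3*m - 54.
The remaining quadratic factors as (m + 9)(m - 6).

(2*m - 3)*(m + 9)*(m - 6)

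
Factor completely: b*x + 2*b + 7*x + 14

(b + 7)*(x + 2)

Group as (b*x + 2*b) + (7*x + 14) = b*(x + 2) + 7*(x + 2).
Both groups share the factor (x + 2).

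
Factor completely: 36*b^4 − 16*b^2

4*b^2*(3*b + 2)*(3*b − 2)

Factor out 4*b^2, leaving 9*b^2 − 4, which is a difference of two squares.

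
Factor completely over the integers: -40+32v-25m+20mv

Group as (20mv-25m) + (32v-40) = 5m(4v-5) + 8(4v-5).
Both groups share the factor (4v-5).

(4v-5)(5m+8)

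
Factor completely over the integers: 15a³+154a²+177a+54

By the rational root theorem, a = -9 is a root, so (a+9) is a factor; dividing leaves 15a²+19a+6.
The remaining quadratic factors as (3a+2)(5a+3).

(3a+2)(5a+3)(a+9)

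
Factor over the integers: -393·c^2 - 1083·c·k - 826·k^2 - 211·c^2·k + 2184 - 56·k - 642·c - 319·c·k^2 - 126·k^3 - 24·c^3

-(3·c + 2·k + 12)·(8·c + 9·k - 13)·(c + 7·k + 14)

Group: 8·c·(-3·c^2 - 23·c·k - 54·c - 14·k^2 - 112·k - 168) + (9·k - 13)·(-3·c^2 - 23·c·k - 54·c - 14·k^2 - 112·k - 168); both groups contain (-3·c^2 - 23·c·k - 54·c - 14·k^2 - 112·k - 168), so (8·c + 9·k - 13) is a factor with cofactor -3·c^2 - 23·c·k - 54·c - 14·k^2 - 112·k - 168.
The cofactor groups again: -3·c^2 - 23·c·k - 54·c - 14·k^2 - 112·k - 168 = -3·c·(c + 7·k + 14) + (-2·k - 12)·(c + 7·k + 14); both groups contain (c + 7·k + 14), giving -(3·c + 2·k + 12)·(c + 7·k + 14).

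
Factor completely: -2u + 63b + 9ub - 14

Group as (9ub - 2u) + (63b - 14) = u(9b - 2) + 7(9b - 2).
Both groups share the factor (9b - 2).

(9b - 2)(u + 7)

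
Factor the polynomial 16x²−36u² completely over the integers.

Pull out the common factor 4; 4x²−9u² is a difference of squares.

4(2x−3u)(2x+3u)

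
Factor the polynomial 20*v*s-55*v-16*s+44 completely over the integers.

(4*s-11)*(5*v-4)

Group as (20*v*s-55*v) + (-16*s+44) = 5*v*(4*s-11) - 4*(4*s-11).
Both groups share the factor (4*s-11).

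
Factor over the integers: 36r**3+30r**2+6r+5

Group as (36r**3+6r) + (30r**2+5) = 6r(6r**2+1) + 5(6r**2+1).
Both groups share the factor (6r**2+1).

(6r+5)(6r**2+1)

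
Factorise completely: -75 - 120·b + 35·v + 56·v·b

Group as (56·v·b + 35·v) + (-120·b - 75) = 7·v·(8·b + 5) - 15·(8·b + 5).
Both groups share the factor (8·b + 5).

(7·v - 15)·(8·b + 5)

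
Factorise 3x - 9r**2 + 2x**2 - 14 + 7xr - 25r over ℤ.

(x - r - 2)(2x + 9r + 7)

Group: 2x(x - r - 2) + (9r + 7)(x - r - 2); both groups contain (x - r - 2).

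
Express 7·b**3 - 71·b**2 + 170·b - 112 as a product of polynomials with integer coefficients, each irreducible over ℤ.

(7·b - 8)·(b - 2)·(b - 7)

Among the possible rational roots, b = 2 is a root, giving the factor (b - 2) and quotient 7·b**2 - 57·b + 56.
The remaining quadratic factors as (b - 7)(7·b - 8).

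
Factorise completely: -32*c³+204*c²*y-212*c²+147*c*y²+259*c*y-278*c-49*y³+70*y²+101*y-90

Group: 8*c*(-4*c²+29*c*y-22*c-7*y²+19*y-10) + (7*y+9)*(-4*c²+29*c*y-22*c-7*y²+19*y-10); both groups contain (-4*c²+29*c*y-22*c-7*y²+19*y-10), so (8*c+7*y+9) is a factor with cofactor -4*c²+29*c*y-22*c-7*y²+19*y-10.
The cofactor groups again: -4*c²+29*c*y-22*c-7*y²+19*y-10 = -c*(4*c-y+2) + (7*y-5)*(4*c-y+2); both groups contain (4*c-y+2), giving -(c-7*y+5)*(4*c-y+2).

-(4*c-y+2)*(8*c+7*y+9)*(c-7*y+5)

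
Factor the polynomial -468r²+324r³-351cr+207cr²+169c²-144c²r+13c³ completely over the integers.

Group: c(13c²-27cr-36r²) + (-9r+13)(13c²-27cr-36r²); both groups contain (13c²-27cr-36r²), so (c-9r+13) is a factor with cofactor 13c²-27cr-36r².
The cofactor groups again: 13c²-27cr-36r² = c(13c+12r) - 3r(13c+12r); both groups contain (13c+12r), giving (c-3r)(13c+12r).

(13c+12r)(c-3r)(c-9r+13)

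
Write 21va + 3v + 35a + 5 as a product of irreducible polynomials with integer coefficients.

Group as (21va + 3v) + (35a + 5) = 3v(7a + 1) + 5(7a + 1).
Both groups share the factor (7a + 1).

(3v + 5)(7a + 1)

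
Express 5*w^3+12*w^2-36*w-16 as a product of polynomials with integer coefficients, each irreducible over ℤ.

Testing divisors of the constant over divisors of the leading coefficient, w = -4 is a root, so (w+4) is a factor; dividing leaves 5*w^2-8*w-4.
The remaining quadratic factors as (w-2)(5*w+2).

(5*w+2)*(w+4)*(w-2)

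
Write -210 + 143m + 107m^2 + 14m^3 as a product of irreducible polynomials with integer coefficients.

(2m + 7)(7m - 6)(m + 5)

By the rational root theorem, m = -5 is a root, giving the factor (m + 5) and quotient 14m^2 + 37m - 42.
The remaining quadratic factors as (7m - 6)(2m + 7).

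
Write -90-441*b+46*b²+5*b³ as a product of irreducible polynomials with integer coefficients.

(5*b+1)*(b+15)*(b-6)

Among the possible rational roots, b = -1/5 is a root, so (5*b+1) is a factor; dividing leaves b²+9*b-90.
The remaining quadratic factors as (b+15)(b-6).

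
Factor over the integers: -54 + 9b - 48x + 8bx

(8x + 9)(b - 6)

Group as (8bx + 9b) + (-48x - 54) = b(8x + 9) - 6(8x + 9).
Both groups share the factor (8x + 9).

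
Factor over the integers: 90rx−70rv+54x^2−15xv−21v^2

(9x−7v)(10r+6x+3v)

Group: 9x(10r+6x+3v) − 7v(10r+6x+3v); both groups contain (10r+6x+3v).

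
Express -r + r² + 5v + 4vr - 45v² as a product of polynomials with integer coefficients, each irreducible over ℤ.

-(5v - r)(9v + r - 1)

Group: -5v(9v + r - 1) + r(9v + r - 1); both groups contain (9v + r - 1).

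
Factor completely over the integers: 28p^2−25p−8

(4p+1)(7p−8)

Need a pair with product 28·(−8) = −224 and sum −25: that's −32 and 7.
Split the middle term: 28p^2−32p + 7p−8 = 4p(7p−8) + (7p−8).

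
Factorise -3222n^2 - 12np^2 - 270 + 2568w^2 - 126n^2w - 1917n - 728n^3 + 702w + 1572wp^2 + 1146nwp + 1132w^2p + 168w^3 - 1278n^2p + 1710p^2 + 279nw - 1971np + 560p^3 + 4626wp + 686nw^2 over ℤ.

Group: 14n(-52n^2 - 61nw - 121np - 219n - 12w^2 - 74wp - 186w - 70p^2 - 240p - 90) + (-14w - 8p + 3)(-52n^2 - 61nw - 121np - 219n - 12w^2 - 74wp - 186w - 70p^2 - 240p - 90); both groups contain (-52n^2 - 61nw - 121np - 219n - 12w^2 - 74wp - 186w - 70p^2 - 240p - 90), so (14n - 14w - 8p + 3) is a factor with cofactor -52n^2 - 61nw - 121np - 219n - 12w^2 - 74wp - 186w - 70p^2 - 240p - 90.
The cofactor groups again: -52n^2 - 61nw - 121np - 219n - 12w^2 - 74wp - 186w - 70p^2 - 240p - 90 = -13n(4n + w + 5p + 15) + (-12w - 14p - 6)(4n + w + 5p + 15); both groups contain (4n + w + 5p + 15), giving -(13n + 12w + 14p + 6)(4n + w + 5p + 15).

-(13n + 12w + 14p + 6)(14n - 14w - 8p + 3)(4n + w + 5p + 15)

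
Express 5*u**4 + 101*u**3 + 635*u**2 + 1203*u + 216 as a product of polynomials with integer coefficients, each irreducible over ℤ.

Among the possible rational roots, u = -1/5 is a root, so (5*u + 1) divides it; the quotient is u**3 + 20*u**2 + 123*u + 216.
Then u = -8 is a root, so (u + 8) divides it; the quotient is u**2 + 12*u + 27.
The remaining quadratic factors as (u + 3)(u + 9).

(5*u + 1)*(u + 3)*(u + 8)*(u + 9)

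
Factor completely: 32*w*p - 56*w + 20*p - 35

(4*p - 7)*(8*w + 5)

Group as (32*w*p - 56*w) + (20*p - 35) = 8*w*(4*p - 7) + 5*(4*p - 7).
Both groups share the factor (4*p - 7).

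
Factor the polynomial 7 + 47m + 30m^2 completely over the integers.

(5m + 7)(6m + 1)

Need a pair with product 30·7 = 210 and sum 47: that's 42 and 5.
Split the middle term: 30m^2 + 42m + 5m + 7 = 6m(5m + 7) + (5m + 7).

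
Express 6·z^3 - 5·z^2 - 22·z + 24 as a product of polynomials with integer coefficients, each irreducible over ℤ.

Testing divisors of the constant over divisors of the leading coefficient, z = 4/3 is a root, so (3·z - 4) is a factor; dividing leaves 2·z^2 + z - 6.
The remaining quadratic factors as (z + 2)(2·z - 3).

(2·z - 3)·(3·z - 4)·(z + 2)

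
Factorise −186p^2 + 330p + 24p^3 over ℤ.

Pull out the common factor 6p, then factor the remaining trinomial.

6p(4p − 11)(p − 5)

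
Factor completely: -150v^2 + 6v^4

6v^2(v + 5)(v - 5)

Factor out 6v^2, leaving v^2 - 25, which is a difference of two squares.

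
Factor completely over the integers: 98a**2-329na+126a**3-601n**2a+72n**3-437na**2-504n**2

Group: n(72n**2+47na-14a**2) + (-9a-7)(72n**2+47na-14a**2); both groups contain (72n**2+47na-14a**2), so (n-9a-7) is a factor with cofactor 72n**2+47na-14a**2.
The cofactor groups again: 72n**2+47na-14a**2 = 8n(9n-2a) + 7a(9n-2a); both groups contain (9n-2a), giving (8n+7a)(9n-2a).

(9n-2a)(n-9a-7)(8n+7a)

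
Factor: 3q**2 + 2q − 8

(3q − 4)(q + 2)

Need a pair with product 3·(−8) = −24 and sum 2: that's 6 and −4.
Split the middle term: 3q**2 + 6q − 4q − 8 = 3q(q + 2) − 4(q + 2).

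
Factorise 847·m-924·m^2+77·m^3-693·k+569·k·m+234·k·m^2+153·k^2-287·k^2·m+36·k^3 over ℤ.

(4·k+m-11)·(9·k-11·m)·(k-7·m+7)

Group: k·(36·k^2-35·k·m-99·k-11·m^2+121·m) + (-7·m+7)·(36·k^2-35·k·m-99·k-11·m^2+121·m); both groups contain (36·k^2-35·k·m-99·k-11·m^2+121·m), so (k-7·m+7) is a factor with cofactor 36·k^2-35·k·m-99·k-11·m^2+121·m.
The cofactor groups again: 36·k^2-35·k·m-99·k-11·m^2+121·m = 4·k·(9·k-11·m) + (m-11)·(9·k-11·m); both groups contain (9·k-11·m), giving (4·k+m-11)·(9·k-11·m).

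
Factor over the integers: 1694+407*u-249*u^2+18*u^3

(3*u-14)*(6*u+11)*(u-11)

By the rational root theorem, u = -11/6 is a root, so (6*u+11) divides it; the quotient is 3*u^2-47*u+154.
The remaining quadratic factors as (u-11)(3*u-14).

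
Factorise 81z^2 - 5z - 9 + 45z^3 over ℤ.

(3z + 1)(3z - 1)(5z + 9)

Group as (45z^3 - 5z) + (81z^2 - 9) = 5z(9z^2 - 1) + 9(9z^2 - 1).
Both groups share the factor (9z^2 - 1).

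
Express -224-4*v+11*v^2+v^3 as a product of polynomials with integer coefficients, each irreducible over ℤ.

(v+7)*(v+8)*(v-4)

By the rational root theorem, v = -7 is a root, so (v+7) is a factor; dividing leaves v^2+4*v-32.
The remaining quadratic factors as (v+8)(v-4).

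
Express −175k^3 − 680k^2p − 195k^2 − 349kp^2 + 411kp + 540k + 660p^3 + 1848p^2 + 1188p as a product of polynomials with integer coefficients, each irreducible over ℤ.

−(5k + 11p)(5k + 12p + 12)(7k − 5p − 9)

Group: 7k(−25k^2 − 115kp − 60k − 132p^2 − 132p) + (−5p − 9)(−25k^2 − 115kp − 60k − 132p^2 − 132p); both groups contain (−25k^2 − 115kp − 60k − 132p^2 − 132p), so (7k − 5p − 9) is a factor with cofactor −25k^2 − 115kp − 60k − 132p^2 − 132p.
The cofactor groups again: −25k^2 − 115kp − 60k − 132p^2 − 132p = −5k(5k + 12p + 12) − 11p(5k + 12p + 12); both groups contain (5k + 12p + 12), giving −(5k + 11p)(5k + 12p + 12).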